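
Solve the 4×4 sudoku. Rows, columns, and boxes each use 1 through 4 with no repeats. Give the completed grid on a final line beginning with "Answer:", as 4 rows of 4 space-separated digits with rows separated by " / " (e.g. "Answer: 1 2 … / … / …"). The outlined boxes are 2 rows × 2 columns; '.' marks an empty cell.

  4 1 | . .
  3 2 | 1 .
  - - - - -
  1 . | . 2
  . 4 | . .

Step 1. [r4c3∈{3}] r4c3's peers cover all but 3 ⇒ r4c3=3.
Step 2. [r1c4∈{3}] r1c4's peers cover all but 3. So r1c4=3.
Step 3. [r1c3∈{2}] r1c3's peers cover all but 2 ⇒ r1c3=2.
Step 4. [r4c1∈{2}] only 2 remains possible at r4c1, so r4c1=2.
Step 5. [r4c4∈{1}] nothing but 1 survives at r4c4, so r4c4=1.
Step 6. [r3c2∈{3}] r3c2 is down to just 3. So r3c2=3.
Step 7. [r3c3∈{4}] r3c3's peers cover all but 4 ⇒ r3c3=4.
Step 8. [r2c4∈{4}] only 4 remains possible at r2c4, so r2c4=4.

Answer: 4 1 2 3 / 3 2 1 4 / 1 3 4 2 / 2 4 3 1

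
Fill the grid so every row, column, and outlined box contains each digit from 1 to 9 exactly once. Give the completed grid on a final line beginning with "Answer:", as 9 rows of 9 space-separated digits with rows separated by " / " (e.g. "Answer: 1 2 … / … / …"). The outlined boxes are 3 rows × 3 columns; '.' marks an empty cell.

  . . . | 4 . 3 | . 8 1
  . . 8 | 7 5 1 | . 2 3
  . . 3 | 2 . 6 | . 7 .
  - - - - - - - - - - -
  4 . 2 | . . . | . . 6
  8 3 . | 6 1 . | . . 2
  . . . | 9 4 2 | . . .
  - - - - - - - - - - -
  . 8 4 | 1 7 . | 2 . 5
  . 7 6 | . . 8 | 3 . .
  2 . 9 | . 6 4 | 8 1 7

Step 1. [r4c2∈{1,5,9}] in box 4, 9 fits only at r4c2, so r4c2=9.
Step 2. [r6c3∈{1,5,7}] col 3 places 1 nowhere but r6c3, so r6c3=1.
Step 3. [r9c2∈{5}] r9c2 is down to just 5, so r9c2=5.
Step 4. [r1c5∈{9}] nothing but 9 survives at r1c5, so r1c5=9.
Step 5. [r4c5∈{3,8}] col 5 places 3 nowhere but r4c5. So r4c5=3.
Step 6. [r4c8∈{5}] r4c8's peers cover all but 5, so r4c8=5.
Step 7. [r6c1∈{5,6,7}] row 6 places 5 nowhere but r6c1. So r6c1=5.
Step 8. [r3c7∈{4,5,9}] across row 3, 5 lands solely at r3c7, so r3c7=5.
Step 9. [r1c7∈{6}] r1c7 is down to just 6. So r1c7=6.
Step 10. [r5c3∈{7}] r5c3 has the single candidate 7 ⇒ r5c3=7.
Step 11. [r3c2∈{1,4}] in col 2, 1 fits only at r3c2 ⇒ r3c2=1.
Step 12. [r3c9∈{4,9}] in row 3, 4 fits only at r3c9, so r3c9=4.
Step 13. [r2c7∈{9}] nothing but 9 survives at r2c7, so r2c7=9.
Step 14. [r5c8∈{4,9}] across row 5, 9 lands solely at r5c8, so r5c8=9.
Step 15. [r4c6∈{7}] r4c6 has the single candidate 7. So r4c6=7.
Step 16. [r2c2∈{4,6}] row 2 places 4 nowhere but r2c2, so r2c2=4.
Step 17. [r2c1∈{6}] only 6 remains possible at r2c1 ⇒ r2c1=6.
Step 18. [r6c7∈{7}] r6c7 has the single candidate 7 ⇒ r6c7=7.
Step 19. [r4c4∈{8}] only 8 remains possible at r4c4. So r4c4=8.
Step 20. [r7c6∈{9}] nothing but 9 survives at r7c6 ⇒ r7c6=9.
Step 21. [r7c1∈{3}] r7c1's peers cover all but 3 ⇒ r7c1=3.
Step 22. [r4c7∈{1}] r4c7 is down to just 1. So r4c7=1.
Step 23. [r5c6∈{5}] r5c6 has the single candidate 5 ⇒ r5c6=5.
Step 24. [r8c5∈{2}] only 2 remains possible at r8c5. So r8c5=2.
Step 25. [r1c1∈{7}] only 7 remains possible at r1c1, so r1c1=7.
Step 26. [r5c7∈{4}] r5c7 has the single candidate 4 ⇒ r5c7=4.
Step 27. [r8c9∈{9}] only 9 remains possible at r8c9, so r8c9=9.
Step 28. [r3c5∈{8}] only 8 remains possible at r3c5, so r3c5=8.
Step 29. [r6c8∈{3}] only 3 remains possible at r6c8 ⇒ r6c8=3.
Step 30. [r1c2∈{2}] r1c2 is down to just 2, so r1c2=2.
Step 31. [r1c3∈{5}] nothing but 5 survives at r1c3. So r1c3=5.
Step 32. [r8c1∈{1}] r8c1 has the single candidate 1. So r8c1=1.
Step 33. [r6c2∈{6}] only 6 remains possible at r6c2, so r6c2=6.
Step 34. [r3c1∈{9}] only 9 remains possible at r3c1. So r3c1=9.
Step 35. [r7c8∈{6}] nothing but 6 survives at r7c8. So r7c8=6.
Step 36. [r6c9∈{8}] only 8 remains possible at r6c9. So r6c9=8.
Step 37. [r8c4∈{5}] r8c4's peers cover all but 5, so r8c4=5.
Step 38. [r9c4∈{3}] only 3 remains possible at r9c4, so r9c4=3.
Step 39. [r8c8∈{4}] r8c8 has the single candidate 4, so r8c8=4.

Answer: 7 2 5 4 9 3 6 8 1 / 6 4 8 7 5 1 9 2 3 / 9 1 3 2 8 6 5 7 4 / 4 9 2 8 3 7 1 5 6 / 8 3 7 6 1 5 4 9 2 / 5 6 1 9 4 2 7 3 8 / 3 8 4 1 7 9 2 6 5 / 1 7 6 5 2 8 3 4 9 / 2 5 9 3 6 4 8 1 7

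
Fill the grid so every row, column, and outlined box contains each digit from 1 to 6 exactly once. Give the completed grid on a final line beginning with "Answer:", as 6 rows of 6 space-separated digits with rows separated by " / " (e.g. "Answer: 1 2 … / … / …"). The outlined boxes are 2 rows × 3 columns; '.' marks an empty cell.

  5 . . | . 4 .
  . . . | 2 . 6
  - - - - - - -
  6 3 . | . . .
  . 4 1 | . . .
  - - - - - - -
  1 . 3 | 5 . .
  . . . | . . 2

Step 1. [r5c5∈{6}] r5c5 has the single candidate 6. So r5c5=6.
Step 2. [r2c5∈{1,3,5}] in row 2, 5 fits only at r2c5, so r2c5=5.
Step 3. [r6c1∈{4}] r6c1's peers cover all but 4 ⇒ r6c1=4.
Step 4. [r3c3∈{2,5}] across box 3, 5 lands solely at r3c3, so r3c3=5.
Step 5. [r3c4∈{1,4}] r3c4 is the only open cell in col 4 admitting 4. So r3c4=4.
Step 6. [r3c6∈{1}] r3c6 is down to just 1. So r3c6=1.
Step 7. [r1c4∈{1,3}] 1 has one home in box 2: r1c4 ⇒ r1c4=1.
Step 8. [r6c4∈{3}] r6c4 is down to just 3. So r6c4=3.
Step 9. [r6c3∈{6}] r6c3 is down to just 6, so r6c3=6.
Step 10. [r4c5∈{2,3}] in col 5, 3 fits only at r4c5. So r4c5=3.
Step 11. [r5c2∈{2}] r5c2's peers cover all but 2 ⇒ r5c2=2.
Step 12. [r4c4∈{6}] only 6 remains possible at r4c4, so r4c4=6.
Step 13. [r3c5∈{2}] r3c5's peers cover all but 2, so r3c5=2.
Step 14. [r2c3∈{4}] r2c3 has the single candidate 4 ⇒ r2c3=4.
Step 15. [r5c6∈{4}] r5c6 has the single candidate 4. So r5c6=4.
Step 16. [r2c2∈{1}] r2c2's peers cover all but 1, so r2c2=1.
Step 17. [r4c6∈{5}] r4c6 is down to just 5 ⇒ r4c6=5.
Step 18. [r6c5∈{1}] r6c5's peers cover all but 1. So r6c5=1.
Step 19. [r6c2∈{5}] nothing but 5 survives at r6c2. So r6c2=5.
Step 20. [r1c3∈{2}] r1c3 has the single candidate 2 ⇒ r1c3=2.
Step 21. [r1c2∈{6}] only 6 remains possible at r1c2, so r1c2=6.
Step 22. [r2c1∈{3}] nothing but 3 survives at r2c1 ⇒ r2c1=3.
Step 23. [r4c1∈{2}] only 2 remains possible at r4c1. So r4c1=2.
Step 24. [r1c6∈{3}] r1c6 has the single candidate 3, so r1c6=3.

Answer: 5 6 2 1 4 3 / 3 1 4 2 5 6 / 6 3 5 4 2 1 / 2 4 1 6 3 5 / 1 2 3 5 6 4 / 4 5 6 3 1 2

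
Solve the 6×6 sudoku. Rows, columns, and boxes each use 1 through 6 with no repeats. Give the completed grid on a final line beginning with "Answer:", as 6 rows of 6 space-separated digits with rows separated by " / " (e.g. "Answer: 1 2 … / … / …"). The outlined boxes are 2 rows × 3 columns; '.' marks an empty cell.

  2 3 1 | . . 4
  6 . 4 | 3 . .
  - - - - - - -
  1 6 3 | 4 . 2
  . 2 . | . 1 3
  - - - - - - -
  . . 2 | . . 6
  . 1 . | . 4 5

Step 1. [r3c5∈{5}] only 5 remains possible at r3c5, so r3c5=5.
Step 2. [r4c1∈{4,5}] row 4 places 4 nowhere but r4c1 ⇒ r4c1=4.
Step 3. [r5c1∈{3,5}] r5c1 is the only open cell in col 1 admitting 5 ⇒ r5c1=5.
Step 4. [r1c5∈{6}] nothing but 6 survives at r1c5, so r1c5=6.
Step 5. [r1c4∈{5}] r1c4 has the single candidate 5. So r1c4=5.
Step 6. [r2c2∈{5}] r2c2's peers cover all but 5 ⇒ r2c2=5.
Step 7. [r5c2∈{4}] r5c2's peers cover all but 4 ⇒ r5c2=4.
Step 8. [r6c3∈{6}] r6c3 has the single candidate 6. So r6c3=6.
Step 9. [r5c5∈{3}] r5c5 has the single candidate 3, so r5c5=3.
Step 10. [r2c6∈{1}] only 1 remains possible at r2c6, so r2c6=1.
Step 11. [r2c5∈{2}] only 2 remains possible at r2c5, so r2c5=2.
Step 12. [r6c1∈{3}] only 3 remains possible at r6c1, so r6c1=3.
Step 13. [r4c4∈{6}] nothing but 6 survives at r4c4. So r4c4=6.
Step 14. [r5c4∈{1}] r5c4 is down to just 1 ⇒ r5c4=1.
Step 15. [r4c3∈{5}] nothing but 5 survives at r4c3 ⇒ r4c3=5.
Step 16. [r6c4∈{2}] only 2 remains possible at r6c4 ⇒ r6c4=2.

Answer: 2 3 1 5 6 4 / 6 5 4 3 2 1 / 1 6 3 4 5 2 / 4 2 5 6 1 3 / 5 4 2 1 3 6 / 3 1 6 2 4 5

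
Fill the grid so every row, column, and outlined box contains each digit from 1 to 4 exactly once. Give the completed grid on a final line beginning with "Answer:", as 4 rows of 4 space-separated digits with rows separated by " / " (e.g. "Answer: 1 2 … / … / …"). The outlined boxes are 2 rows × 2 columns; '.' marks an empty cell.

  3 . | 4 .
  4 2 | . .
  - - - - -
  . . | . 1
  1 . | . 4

Step 1. [r4c3∈{2,3}] 2 has one home in row 4: r4c3. So r4c3=2.
Step 2. [r3c3∈{3}] only 3 remains possible at r3c3, so r3c3=3.
Step 3. [r2c4∈{3}] only 3 remains possible at r2c4, so r2c4=3.
Step 4. [r3c2∈{4}] r3c2's peers cover all but 4 ⇒ r3c2=4.
Step 5. [r1c2∈{1}] only 1 remains possible at r1c2 ⇒ r1c2=1.
Step 6. [r1c4∈{2}] r1c4 is down to just 2 ⇒ r1c4=2.
Step 7. [r2c3∈{1}] r2c3 is down to just 1. So r2c3=1.
Step 8. [r3c1∈{2}] only 2 remains possible at r3c1 ⇒ r3c1=2.
Step 9. [r4c2∈{3}] r4c2 has the single candidate 3. So r4c2=3.

Answer: 3 1 4 2 / 4 2 1 3 / 2 4 3 1 / 1 3 2 4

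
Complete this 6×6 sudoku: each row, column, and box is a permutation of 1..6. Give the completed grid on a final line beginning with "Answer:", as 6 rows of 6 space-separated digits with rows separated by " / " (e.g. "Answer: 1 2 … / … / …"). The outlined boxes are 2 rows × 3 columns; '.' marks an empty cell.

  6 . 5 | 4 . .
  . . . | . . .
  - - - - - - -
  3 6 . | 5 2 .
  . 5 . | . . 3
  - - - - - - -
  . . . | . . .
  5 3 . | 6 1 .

Step 1. [r2c3∈{1,2,3,4}] in col 3, 3 fits only at r2c3, so r2c3=3.
Step 2. [r2c6∈{1,2,5,6}] r2c6 is the only open cell in col 6 admitting 6 ⇒ r2c6=6.
Step 3. [r4c4∈{1}] r4c4 has the single candidate 1, so r4c4=1.
Step 4. [r3c6∈{4}] nothing but 4 survives at r3c6. So r3c6=4.
Step 5. [r5c5∈{3,4,5}] in col 5, 4 fits only at r5c5. So r5c5=4.
Step 6. [r2c4∈{2}] r2c4 has the single candidate 2 ⇒ r2c4=2.
Step 7. [r1c2∈{1,2}] 2 has one home in row 1: r1c2 ⇒ r1c2=2.
Step 8. [r5c2∈{1}] r5c2 has the single candidate 1. So r5c2=1.
Step 9. [r5c1∈{2}] r5c1 is down to just 2. So r5c1=2.
Step 10. [r4c1∈{4}] r4c1 is down to just 4, so r4c1=4.
Step 11. [r2c2∈{4}] nothing but 4 survives at r2c2. So r2c2=4.
Step 12. [r6c3∈{4}] r6c3 has the single candidate 4, so r6c3=4.
Step 13. [r4c5∈{6}] only 6 remains possible at r4c5. So r4c5=6.
Step 14. [r3c3∈{1}] r3c3 has the single candidate 1, so r3c3=1.
Step 15. [r5c3∈{6}] only 6 remains possible at r5c3 ⇒ r5c3=6.
Step 16. [r4c3∈{2}] r4c3 is down to just 2 ⇒ r4c3=2.
Step 17. [r1c6∈{1}] r1c6's peers cover all but 1, so r1c6=1.
Step 18. [r1c5∈{3}] r1c5 has the single candidate 3. So r1c5=3.
Step 19. [r5c6∈{5}] only 5 remains possible at r5c6 ⇒ r5c6=5.
Step 20. [r2c5∈{5}] r2c5's peers cover all but 5, so r2c5=5.
Step 21. [r5c4∈{3}] r5c4 is down to just 3 ⇒ r5c4=3.
Step 22. [r6c6∈{2}] nothing but 2 survives at r6c6. So r6c6=2.
Step 23. [r2c1∈{1}] nothing but 1 survives at r2c1 ⇒ r2c1=1.

Answer: 6 2 5 4 3 1 / 1 4 3 2 5 6 / 3 6 1 5 2 4 / 4 5 2 1 6 3 / 2 1 6 3 4 5 / 5 3 4 6 1 2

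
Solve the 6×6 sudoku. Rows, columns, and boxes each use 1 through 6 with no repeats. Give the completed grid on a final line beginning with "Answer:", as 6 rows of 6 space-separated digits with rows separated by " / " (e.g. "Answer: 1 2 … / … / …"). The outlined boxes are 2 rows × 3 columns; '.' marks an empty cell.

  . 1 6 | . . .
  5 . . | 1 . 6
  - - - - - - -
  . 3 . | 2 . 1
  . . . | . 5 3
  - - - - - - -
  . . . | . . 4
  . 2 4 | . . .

Step 1. [r5c5∈{1,2,3,6}] row 5 places 2 nowhere but r5c5 ⇒ r5c5=2.
Step 2. [r6c5∈{1,3,6}] 1 has one home in col 5: r6c5. So r6c5=1.
Step 3. [r2c3∈{2,3}] across row 2, 2 lands solely at r2c3, so r2c3=2.
Step 4. [r5c3∈{1,3,5}] r5c3 is the only open cell in col 3 admitting 3, so r5c3=3.
Step 5. [r6c1∈{6}] r6c1 is down to just 6. So r6c1=6.
Step 6. [r3c1∈{4}] nothing but 4 survives at r3c1, so r3c1=4.
Step 7. [r2c5∈{3,4}] across row 2, 3 lands solely at r2c5 ⇒ r2c5=3.
Step 8. [r6c6∈{5}] r6c6 has the single candidate 5. So r6c6=5.
Step 9. [r4c4∈{4,6}] in row 4, 4 fits only at r4c4, so r4c4=4.
Step 10. [r4c3∈{1}] r4c3 is down to just 1. So r4c3=1.
Step 11. [r4c2∈{6}] r4c2 has the single candidate 6, so r4c2=6.
Step 12. [r1c4∈{5}] r1c4 has the single candidate 5, so r1c4=5.
Step 13. [r4c1∈{2}] r4c1's peers cover all but 2 ⇒ r4c1=2.
Step 14. [r5c2∈{5}] r5c2's peers cover all but 5, so r5c2=5.
Step 15. [r3c3∈{5}] nothing but 5 survives at r3c3. So r3c3=5.
Step 16. [r1c5∈{4}] nothing but 4 survives at r1c5 ⇒ r1c5=4.
Step 17. [r1c1∈{3}] nothing but 3 survives at r1c1 ⇒ r1c1=3.
Step 18. [r2c2∈{4}] r2c2's peers cover all but 4. So r2c2=4.
Step 19. [r1c6∈{2}] r1c6 is down to just 2 ⇒ r1c6=2.
Step 20. [r5c1∈{1}] r5c1's peers cover all but 1. So r5c1=1.
Step 21. [r6c4∈{3}] r6c4's peers cover all but 3, so r6c4=3.
Step 22. [r3c5∈{6}] r3c5 has the single candidate 6 ⇒ r3c5=6.
Step 23. [r5c4∈{6}] r5c4 has the single candidate 6 ⇒ r5c4=6.

Answer: 3 1 6 5 4 2 / 5 4 2 1 3 6 / 4 3 5 2 6 1 / 2 6 1 4 5 3 / 1 5 3 6 2 4 / 6 2 4 3 1 5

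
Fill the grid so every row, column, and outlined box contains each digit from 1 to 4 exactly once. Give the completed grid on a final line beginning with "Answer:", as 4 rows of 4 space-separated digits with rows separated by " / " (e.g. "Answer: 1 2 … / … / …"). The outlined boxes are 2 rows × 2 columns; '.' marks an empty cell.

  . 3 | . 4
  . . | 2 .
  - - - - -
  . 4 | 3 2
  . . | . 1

Step 1. [r3c1∈{1}] r3c1 is down to just 1. So r3c1=1.
Step 2. [r1c1∈{2}] r1c1 is down to just 2, so r1c1=2.
Step 3. [r2c1∈{4}] only 4 remains possible at r2c1 ⇒ r2c1=4.
Step 4. [r1c3∈{1}] nothing but 1 survives at r1c3 ⇒ r1c3=1.
Step 5. [r4c3∈{4}] r4c3's peers cover all but 4 ⇒ r4c3=4.
Step 6. [r2c4∈{3}] only 3 remains possible at r2c4, so r2c4=3.
Step 7. [r2c2∈{1}] r2c2 has the single candidate 1 ⇒ r2c2=1.
Step 8. [r4c2∈{2}] r4c2's peers cover all but 2 ⇒ r4c2=2.
Step 9. [r4c1∈{3}] only 3 remains possible at r4c1. So r4c1=3.

Answer: 2 3 1 4 / 4 1 2 3 / 1 4 3 2 / 3 2 4 1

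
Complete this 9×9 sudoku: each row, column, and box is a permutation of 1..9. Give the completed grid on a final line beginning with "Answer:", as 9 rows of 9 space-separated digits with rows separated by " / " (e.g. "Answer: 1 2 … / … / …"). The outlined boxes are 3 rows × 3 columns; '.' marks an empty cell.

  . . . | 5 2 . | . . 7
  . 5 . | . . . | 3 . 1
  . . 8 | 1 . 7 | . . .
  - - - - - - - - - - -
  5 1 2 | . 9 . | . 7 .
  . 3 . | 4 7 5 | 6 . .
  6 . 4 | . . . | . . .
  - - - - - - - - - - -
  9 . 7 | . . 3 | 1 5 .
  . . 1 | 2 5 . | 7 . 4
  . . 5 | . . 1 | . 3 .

Step 1. [r5c3∈{9}] nothing but 9 survives at r5c3 ⇒ r5c3=9.
Step 2. [r2c3∈{6}] nothing but 6 survives at r2c3. So r2c3=6.
Step 3. [r5c1∈{8}] only 8 remains possible at r5c1. So r5c1=8.
Step 4. [r5c9∈{2}] r5c9's peers cover all but 2, so r5c9=2.
Step 5. [r7c2∈{2,4,6,8}] row 7 places 2 nowhere but r7c2. So r7c2=2.
Step 6. [r7c5∈{4,6,8}] r7c5 is the only open cell in row 7 admitting 4, so r7c5=4.
Step 7. [r2c5∈{8}] only 8 remains possible at r2c5 ⇒ r2c5=8.
Step 8. [r9c5∈{6}] only 6 remains possible at r9c5 ⇒ r9c5=6.
Step 9. [r7c4∈{8}] r7c4's peers cover all but 8 ⇒ r7c4=8.
Step 10. [r8c6∈{9}] nothing but 9 survives at r8c6, so r8c6=9.
Step 11. [r9c1∈{4}] r9c1 has the single candidate 4, so r9c1=4.
Step 12. [r9c2∈{8}] r9c2 is down to just 8. So r9c2=8.
Step 13. [r1c6∈{4,6}] in box 2, 6 fits only at r1c6 ⇒ r1c6=6.
Step 14. [r4c6∈{8}] r4c6 is down to just 8, so r4c6=8.
Step 15. [r6c9∈{3,5,8,9}] 8 has one home in col 9: r6c9 ⇒ r6c9=8.
Step 16. [r3c9∈{5,6,9}] col 9 places 5 nowhere but r3c9. So r3c9=5.
Step 17. [r3c8∈{2,4,6,9}] 6 has one home in row 3: r3c8 ⇒ r3c8=6.
Step 18. [r2c8∈{2,4,9}] r2c8 is the only open cell in col 8 admitting 2, so r2c8=2.
Step 19. [r1c8∈{4,8,9}] 4 has one home in col 8: r1c8, so r1c8=4.
Step 20. [r3c7∈{9}] r3c7's peers cover all but 9. So r3c7=9.
Step 21. [r3c5∈{3}] nothing but 3 survives at r3c5, so r3c5=3.
Step 22. [r1c3∈{3}] only 3 remains possible at r1c3. So r1c3=3.
Step 23. [r4c4∈{3,6}] 6 has one home in row 4: r4c4, so r4c4=6.
Step 24. [r6c8∈{1,9}] row 6 places 9 nowhere but r6c8 ⇒ r6c8=9.
Step 25. [r9c9∈{9}] only 9 remains possible at r9c9 ⇒ r9c9=9.
Step 26. [r7c9∈{6}] r7c9's peers cover all but 6 ⇒ r7c9=6.
Step 27. [r6c5∈{1}] nothing but 1 survives at r6c5. So r6c5=1.
Step 28. [r8c1∈{3}] r8c1 is down to just 3. So r8c1=3.
Step 29. [r8c2∈{6}] r8c2's peers cover all but 6, so r8c2=6.
Step 30. [r1c7∈{8}] nothing but 8 survives at r1c7, so r1c7=8.
Step 31. [r9c4∈{7}] only 7 remains possible at r9c4. So r9c4=7.
Step 32. [r6c2∈{7}] nothing but 7 survives at r6c2, so r6c2=7.
Step 33. [r6c4∈{3}] r6c4 is down to just 3 ⇒ r6c4=3.
Step 34. [r3c1∈{2}] r3c1 has the single candidate 2 ⇒ r3c1=2.
Step 35. [r6c6∈{2}] r6c6 has the single candidate 2. So r6c6=2.
Step 36. [r1c1∈{1}] r1c1 has the single candidate 1. So r1c1=1.
Step 37. [r6c7∈{5}] r6c7 is down to just 5, so r6c7=5.
Step 38. [r3c2∈{4}] r3c2 is down to just 4. So r3c2=4.
Step 39. [r5c8∈{1}] r5c8's peers cover all but 1. So r5c8=1.
Step 40. [r1c2∈{9}] r1c2 has the single candidate 9, so r1c2=9.
Step 41. [r2c6∈{4}] r2c6 is down to just 4, so r2c6=4.
Step 42. [r8c8∈{8}] r8c8's peers cover all but 8 ⇒ r8c8=8.
Step 43. [r4c9∈{3}] r4c9 has the single candidate 3 ⇒ r4c9=3.
Step 44. [r2c1∈{7}] r2c1's peers cover all but 7. So r2c1=7.
Step 45. [r9c7∈{2}] r9c7's peers cover all but 2, so r9c7=2.
Step 46. [r2c4∈{9}] r2c4 is down to just 9. So r2c4=9.
Step 47. [r4c7∈{4}] only 4 remains possible at r4c7. So r4c7=4.

Answer: 1 9 3 5 2 6 8 4 7 / 7 5 6 9 8 4 3 2 1 / 2 4 8 1 3 7 9 6 5 / 5 1 2 6 9 8 4 7 3 / 8 3 9 4 7 5 6 1 2 / 6 7 4 3 1 2 5 9 8 / 9 2 7 8 4 3 1 5 6 / 3 6 1 2 5 9 7 8 4 / 4 8 5 7 6 1 2 3 9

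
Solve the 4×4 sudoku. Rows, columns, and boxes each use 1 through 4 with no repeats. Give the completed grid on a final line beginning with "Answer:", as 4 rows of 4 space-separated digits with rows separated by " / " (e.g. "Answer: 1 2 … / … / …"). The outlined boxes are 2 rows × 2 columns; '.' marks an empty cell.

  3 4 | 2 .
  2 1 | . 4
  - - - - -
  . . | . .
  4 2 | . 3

Step 1. [r4c3∈{1}] nothing but 1 survives at r4c3 ⇒ r4c3=1.
Step 2. [r1c4∈{1}] r1c4's peers cover all but 1 ⇒ r1c4=1.
Step 3. [r3c3∈{4}] nothing but 4 survives at r3c3, so r3c3=4.
Step 4. [r3c1∈{1}] r3c1 is down to just 1. So r3c1=1.
Step 5. [r3c2∈{3}] only 3 remains possible at r3c2 ⇒ r3c2=3.
Step 6. [r2c3∈{3}] r2c3 is down to just 3 ⇒ r2c3=3.
Step 7. [r3c4∈{2}] r3c4 has the single candidate 2, so r3c4=2.

Answer: 3 4 2 1 / 2 1 3 4 / 1 3 4 2 / 4 2 1 3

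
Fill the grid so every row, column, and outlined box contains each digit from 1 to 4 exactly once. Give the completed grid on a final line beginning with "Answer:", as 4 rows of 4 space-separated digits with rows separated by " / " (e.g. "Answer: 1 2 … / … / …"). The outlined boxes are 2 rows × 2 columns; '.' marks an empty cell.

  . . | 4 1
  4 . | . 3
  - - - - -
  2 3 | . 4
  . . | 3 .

Step 1. [r2c2∈{1,2}] in row 2, 1 fits only at r2c2. So r2c2=1.
Step 2. [r1c1∈{3}] r1c1's peers cover all but 3 ⇒ r1c1=3.
Step 3. [r4c2∈{4}] only 4 remains possible at r4c2. So r4c2=4.
Step 4. [r3c3∈{1}] r3c3 has the single candidate 1 ⇒ r3c3=1.
Step 5. [r1c2∈{2}] nothing but 2 survives at r1c2, so r1c2=2.
Step 6. [r4c1∈{1}] r4c1 is down to just 1, so r4c1=1.
Step 7. [r2c3∈{2}] only 2 remains possible at r2c3 ⇒ r2c3=2.
Step 8. [r4c4∈{2}] only 2 remains possible at r4c4, so r4c4=2.

Answer: 3 2 4 1 / 4 1 2 3 / 2 3 1 4 / 1 4 3 2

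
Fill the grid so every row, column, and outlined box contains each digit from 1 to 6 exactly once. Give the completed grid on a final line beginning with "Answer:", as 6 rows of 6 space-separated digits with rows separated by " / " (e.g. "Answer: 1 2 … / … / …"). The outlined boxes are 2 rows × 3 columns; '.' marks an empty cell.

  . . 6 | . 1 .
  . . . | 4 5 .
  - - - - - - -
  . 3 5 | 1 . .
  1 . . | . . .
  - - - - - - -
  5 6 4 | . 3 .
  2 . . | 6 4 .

Step 1. [r4c3∈{2}] only 2 remains possible at r4c3 ⇒ r4c3=2.
Step 2. [r2c6∈{2,3,6}] 6 has one home in row 2: r2c6. So r2c6=6.
Step 3. [r6c2∈{1}] r6c2 has the single candidate 1 ⇒ r6c2=1.
Step 4. [r4c2∈{4}] r4c2 has the single candidate 4 ⇒ r4c2=4.
Step 5. [r4c4∈{3,5}] in col 4, 5 fits only at r4c4 ⇒ r4c4=5.
Step 6. [r1c4∈{2,3}] r1c4 is the only open cell in col 4 admitting 3. So r1c4=3.
Step 7. [r1c6∈{2}] r1c6's peers cover all but 2. So r1c6=2.
Step 8. [r2c1∈{3}] r2c1 has the single candidate 3. So r2c1=3.
Step 9. [r4c5∈{6}] r4c5 is down to just 6. So r4c5=6.
Step 10. [r3c5∈{2}] nothing but 2 survives at r3c5, so r3c5=2.
Step 11. [r5c4∈{2}] r5c4 has the single candidate 2. So r5c4=2.
Step 12. [r6c3∈{3}] r6c3 has the single candidate 3. So r6c3=3.
Step 13. [r2c2∈{2}] only 2 remains possible at r2c2, so r2c2=2.
Step 14. [r5c6∈{1}] r5c6 has the single candidate 1 ⇒ r5c6=1.
Step 15. [r1c1∈{4}] r1c1's peers cover all but 4. So r1c1=4.
Step 16. [r6c6∈{5}] r6c6's peers cover all but 5 ⇒ r6c6=5.
Step 17. [r1c2∈{5}] r1c2 has the single candidate 5. So r1c2=5.
Step 18. [r3c6∈{4}] only 4 remains possible at r3c6. So r3c6=4.
Step 19. [r2c3∈{1}] r2c3 has the single candidate 1. So r2c3=1.
Step 20. [r4c6∈{3}] only 3 remains possible at r4c6 ⇒ r4c6=3.
Step 21. [r3c1∈{6}] r3c1 has the single candidate 6 ⇒ r3c1=6.

Answer: 4 5 6 3 1 2 / 3 2 1 4 5 6 / 6 3 5 1 2 4 / 1 4 2 5 6 3 / 5 6 4 2 3 1 / 2 1 3 6 4 5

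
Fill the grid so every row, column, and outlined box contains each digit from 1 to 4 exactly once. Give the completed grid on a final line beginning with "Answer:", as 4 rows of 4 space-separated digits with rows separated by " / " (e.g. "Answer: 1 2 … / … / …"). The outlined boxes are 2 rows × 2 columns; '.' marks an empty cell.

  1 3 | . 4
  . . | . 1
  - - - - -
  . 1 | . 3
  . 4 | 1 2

Step 1. [r2c2∈{2}] r2c2 is down to just 2, so r2c2=2.
Step 2. [r2c1∈{4}] r2c1 is down to just 4 ⇒ r2c1=4.
Step 3. [r3c1∈{2}] only 2 remains possible at r3c1, so r3c1=2.
Step 4. [r1c3∈{2}] r1c3's peers cover all but 2 ⇒ r1c3=2.
Step 5. [r2c3∈{3}] r2c3 has the single candidate 3, so r2c3=3.
Step 6. [r3c3∈{4}] only 4 remains possible at r3c3. So r3c3=4.
Step 7. [r4c1∈{3}] only 3 remains possible at r4c1. So r4c1=3.

Answer: 1 3 2 4 / 4 2 3 1 / 2 1 4 3 / 3 4 1 2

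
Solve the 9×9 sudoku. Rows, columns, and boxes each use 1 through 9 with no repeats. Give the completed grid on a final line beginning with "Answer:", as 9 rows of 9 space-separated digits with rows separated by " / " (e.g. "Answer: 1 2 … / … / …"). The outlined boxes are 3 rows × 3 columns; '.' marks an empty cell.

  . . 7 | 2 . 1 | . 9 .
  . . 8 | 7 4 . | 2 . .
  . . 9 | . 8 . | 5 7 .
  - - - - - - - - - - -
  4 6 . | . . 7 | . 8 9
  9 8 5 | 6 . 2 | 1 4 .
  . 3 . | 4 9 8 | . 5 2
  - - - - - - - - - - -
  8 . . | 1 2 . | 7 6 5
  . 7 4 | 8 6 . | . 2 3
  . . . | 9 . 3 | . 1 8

Step 1. [r8c1∈{1,5}] across row 8, 1 lands solely at r8c1 ⇒ r8c1=1.
Step 2. [r1c7∈{3,4,6,8}] r1c7 is the only open cell in row 1 admitting 8. So r1c7=8.
Step 3. [r3c4∈{3}] only 3 remains possible at r3c4. So r3c4=3.
Step 4. [r1c5∈{5}] only 5 remains possible at r1c5, so r1c5=5.
Step 5. [r3c6∈{6}] only 6 remains possible at r3c6, so r3c6=6.
Step 6. [r4c3∈{1,2}] row 4 places 2 nowhere but r4c3 ⇒ r4c3=2.
Step 7. [r3c1∈{2}] r3c1 has the single candidate 2, so r3c1=2.
Step 8. [r1c2∈{4}] r1c2 has the single candidate 4. So r1c2=4.
Step 9. [r3c2∈{1}] only 1 remains possible at r3c2 ⇒ r3c2=1.
Step 10. [r2c2∈{5}] r2c2 has the single candidate 5 ⇒ r2c2=5.
Step 11. [r1c1∈{3,6}] in row 1, 3 fits only at r1c1, so r1c1=3.
Step 12. [r2c1∈{6}] r2c1 has the single candidate 6 ⇒ r2c1=6.
Step 13. [r4c5∈{1,3}] 1 has one home in row 4: r4c5. So r4c5=1.
Step 14. [r5c9∈{7}] nothing but 7 survives at r5c9. So r5c9=7.
Step 15. [r9c2∈{2}] r9c2 is down to just 2 ⇒ r9c2=2.
Step 16. [r2c8∈{3}] r2c8 has the single candidate 3, so r2c8=3.
Step 17. [r2c6∈{9}] r2c6 has the single candidate 9. So r2c6=9.
Step 18. [r7c6∈{4}] r7c6 has the single candidate 4. So r7c6=4.
Step 19. [r4c7∈{3}] r4c7 is down to just 3, so r4c7=3.
Step 20. [r9c3∈{6}] r9c3 has the single candidate 6 ⇒ r9c3=6.
Step 21. [r1c9∈{6}] only 6 remains possible at r1c9, so r1c9=6.
Step 22. [r6c1∈{7}] only 7 remains possible at r6c1 ⇒ r6c1=7.
Step 23. [r9c1∈{5}] r9c1 is down to just 5 ⇒ r9c1=5.
Step 24. [r2c9∈{1}] r2c9's peers cover all but 1. So r2c9=1.
Step 25. [r3c9∈{4}] nothing but 4 survives at r3c9. So r3c9=4.
Step 26. [r6c3∈{1}] r6c3's peers cover all but 1, so r6c3=1.
Step 27. [r8c7∈{9}] r8c7's peers cover all but 9, so r8c7=9.
Step 28. [r9c5∈{7}] only 7 remains possible at r9c5 ⇒ r9c5=7.
Step 29. [r7c3∈{3}] only 3 remains possible at r7c3, so r7c3=3.
Step 30. [r5c5∈{3}] r5c5's peers cover all but 3. So r5c5=3.
Step 31. [r9c7∈{4}] only 4 remains possible at r9c7. So r9c7=4.
Step 32. [r7c2∈{9}] only 9 remains possible at r7c2. So r7c2=9.
Step 33. [r8c6∈{5}] r8c6's peers cover all but 5. So r8c6=5.
Step 34. [r4c4∈{5}] nothing but 5 survives at r4c4 ⇒ r4c4=5.
Step 35. [r6c7∈{6}] only 6 remains possible at r6c7, so r6c7=6.

Answer: 3 4 7 2 5 1 8 9 6 / 6 5 8 7 4 9 2 3 1 / 2 1 9 3 8 6 5 7 4 / 4 6 2 5 1 7 3 8 9 / 9 8 5 6 3 2 1 4 7 / 7 3 1 4 9 8 6 5 2 / 8 9 3 1 2 4 7 6 5 / 1 7 4 8 6 5 9 2 3 / 5 2 6 9 7 3 4 1 8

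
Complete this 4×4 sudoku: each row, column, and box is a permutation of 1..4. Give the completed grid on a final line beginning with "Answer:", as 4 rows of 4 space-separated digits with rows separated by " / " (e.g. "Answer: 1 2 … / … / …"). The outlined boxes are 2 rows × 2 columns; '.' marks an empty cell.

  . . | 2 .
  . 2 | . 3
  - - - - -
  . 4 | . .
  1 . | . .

Step 1. [r4c2∈{3}] r4c2 is down to just 3, so r4c2=3.
Step 2. [r2c3∈{1,4}] row 2 places 1 nowhere but r2c3, so r2c3=1.
Step 3. [r1c4∈{4}] only 4 remains possible at r1c4 ⇒ r1c4=4.
Step 4. [r3c4∈{1,2}] 1 has one home in row 3: r3c4, so r3c4=1.
Step 5. [r4c3∈{4}] only 4 remains possible at r4c3 ⇒ r4c3=4.
Step 6. [r3c1∈{2}] r3c1 is down to just 2, so r3c1=2.
Step 7. [r4c4∈{2}] r4c4 is down to just 2. So r4c4=2.
Step 8. [r1c1∈{3}] nothing but 3 survives at r1c1. So r1c1=3.
Step 9. [r2c1∈{4}] r2c1 is down to just 4. So r2c1=4.
Step 10. [r1c2∈{1}] nothing but 1 survives at r1c2, so r1c2=1.
Step 11. [r3c3∈{3}] r3c3 is down to just 3, so r3c3=3.

Answer: 3 1 2 4 / 4 2 1 3 / 2 4 3 1 / 1 3 4 2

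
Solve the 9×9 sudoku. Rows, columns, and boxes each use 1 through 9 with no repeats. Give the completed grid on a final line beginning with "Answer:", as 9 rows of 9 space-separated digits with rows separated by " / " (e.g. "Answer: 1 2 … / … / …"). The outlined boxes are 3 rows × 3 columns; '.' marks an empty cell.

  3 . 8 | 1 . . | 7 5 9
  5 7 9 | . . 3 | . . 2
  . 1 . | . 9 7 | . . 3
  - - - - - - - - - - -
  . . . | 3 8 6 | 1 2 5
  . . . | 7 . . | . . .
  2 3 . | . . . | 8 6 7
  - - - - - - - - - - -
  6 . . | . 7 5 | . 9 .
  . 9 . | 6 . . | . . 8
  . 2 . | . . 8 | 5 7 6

Step 1. [r3c1∈{4}] only 4 remains possible at r3c1, so r3c1=4.
Step 2. [r5c9∈{4}] only 4 remains possible at r5c9, so r5c9=4.
Step 3. [r9c1∈{1}] nothing but 1 survives at r9c1 ⇒ r9c1=1.
Step 4. [r5c2∈{5,6,8}] in col 2, 5 fits only at r5c2. So r5c2=5.
Step 5. [r4c2∈{4}] only 4 remains possible at r4c2, so r4c2=4.
Step 6. [r8c3∈{3,4,5,7}] row 8 places 5 nowhere but r8c3 ⇒ r8c3=5.
Step 7. [r2c8∈{1,4,8}] across row 2, 1 lands solely at r2c8. So r2c8=1.
Step 8. [r2c7∈{4,6}] r2c7 is the only open cell in box 3 admitting 4. So r2c7=4.
Step 9. [r6c5∈{1,4,5}] across col 5, 5 lands solely at r6c5. So r6c5=5.
Step 10. [r8c8∈{3,4}] across col 8, 4 lands solely at r8c8 ⇒ r8c8=4.
Step 11. [r5c7∈{3,9}] across col 7, 9 lands solely at r5c7. So r5c7=9.
Step 12. [r6c6∈{1,4,9}] r6c6 is the only open cell in col 6 admitting 9 ⇒ r6c6=9.
Step 13. [r5c3∈{1,6}] r5c3 is the only open cell in row 5 admitting 6, so r5c3=6.
Step 14. [r3c4∈{2,5,8}] row 3 places 5 nowhere but r3c4. So r3c4=5.
Step 15. [r7c4∈{2,4}] across col 4, 2 lands solely at r7c4, so r7c4=2.
Step 16. [r7c3∈{3,4}] across row 7, 4 lands solely at r7c3 ⇒ r7c3=4.
Step 17. [r1c6∈{2,4}] 4 has one home in col 6: r1c6 ⇒ r1c6=4.
Step 18. [r1c5∈{2,6}] r1c5 is the only open cell in row 1 admitting 2, so r1c5=2.
Step 19. [r5c5∈{1}] r5c5's peers cover all but 1. So r5c5=1.
Step 20. [r9c5∈{3,4}] in col 5, 4 fits only at r9c5. So r9c5=4.
Step 21. [r4c1∈{7,9}] in row 4, 9 fits only at r4c1. So r4c1=9.
Step 22. [r8c7∈{2,3}] r8c7 is the only open cell in row 8 admitting 2, so r8c7=2.
Step 23. [r3c3∈{2}] r3c3 is down to just 2, so r3c3=2.
Step 24. [r2c4∈{8}] r2c4 has the single candidate 8, so r2c4=8.
Step 25. [r6c4∈{4}] r6c4 has the single candidate 4. So r6c4=4.
Step 26. [r1c2∈{6}] only 6 remains possible at r1c2 ⇒ r1c2=6.
Step 27. [r6c3∈{1}] nothing but 1 survives at r6c3, so r6c3=1.
Step 28. [r5c1∈{8}] r5c1 is down to just 8 ⇒ r5c1=8.
Step 29. [r8c5∈{3}] r8c5 has the single candidate 3, so r8c5=3.
Step 30. [r2c5∈{6}] nothing but 6 survives at r2c5. So r2c5=6.
Step 31. [r4c3∈{7}] only 7 remains possible at r4c3, so r4c3=7.
Step 32. [r5c6∈{2}] nothing but 2 survives at r5c6. So r5c6=2.
Step 33. [r3c8∈{8}] r3c8 has the single candidate 8. So r3c8=8.
Step 34. [r9c4∈{9}] r9c4 is down to just 9, so r9c4=9.
Step 35. [r7c7∈{3}] r7c7's peers cover all but 3, so r7c7=3.
Step 36. [r8c6∈{1}] r8c6 is down to just 1, so r8c6=1.
Step 37. [r7c9∈{1}] r7c9's peers cover all but 1 ⇒ r7c9=1.
Step 38. [r8c1∈{7}] nothing but 7 survives at r8c1, so r8c1=7.
Step 39. [r7c2∈{8}] r7c2 is down to just 8 ⇒ r7c2=8.
Step 40. [r5c8∈{3}] only 3 remains possible at r5c8 ⇒ r5c8=3.
Step 41. [r3c7∈{6}] nothing but 6 survives at r3c7, so r3c7=6.
Step 42. [r9c3∈{3}] r9c3 has the single candidate 3, so r9c3=3.

Answer: 3 6 8 1 2 4 7 5 9 / 5 7 9 8 6 3 4 1 2 / 4 1 2 5 9 7 6 8 3 / 9 4 7 3 8 6 1 2 5 / 8 5 6 7 1 2 9 3 4 / 2 3 1 4 5 9 8 6 7 / 6 8 4 2 7 5 3 9 1 / 7 9 5 6 3 1 2 4 8 / 1 2 3 9 4 8 5 7 6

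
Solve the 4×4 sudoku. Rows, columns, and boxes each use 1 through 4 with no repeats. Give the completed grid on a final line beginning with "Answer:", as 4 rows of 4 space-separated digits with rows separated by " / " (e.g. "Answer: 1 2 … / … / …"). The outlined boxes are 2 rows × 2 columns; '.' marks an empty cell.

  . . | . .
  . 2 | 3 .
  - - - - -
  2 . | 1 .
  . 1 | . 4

Step 1. [r2c1∈{1,4}] 4 has one home in row 2: r2c1, so r2c1=4.
Step 2. [r1c2∈{3}] r1c2 is down to just 3, so r1c2=3.
Step 3. [r1c4∈{1,2}] col 4 places 2 nowhere but r1c4 ⇒ r1c4=2.
Step 4. [r2c4∈{1}] r2c4 has the single candidate 1, so r2c4=1.
Step 5. [r1c3∈{4}] r1c3's peers cover all but 4. So r1c3=4.
Step 6. [r3c2∈{4}] r3c2 is down to just 4, so r3c2=4.
Step 7. [r4c3∈{2}] r4c3 has the single candidate 2. So r4c3=2.
Step 8. [r1c1∈{1}] r1c1 is down to just 1, so r1c1=1.
Step 9. [r4c1∈{3}] r4c1 has the single candidate 3. So r4c1=3.
Step 10. [r3c4∈{3}] only 3 remains possible at r3c4 ⇒ r3c4=3.

Answer: 1 3 4 2 / 4 2 3 1 / 2 4 1 3 / 3 1 2 4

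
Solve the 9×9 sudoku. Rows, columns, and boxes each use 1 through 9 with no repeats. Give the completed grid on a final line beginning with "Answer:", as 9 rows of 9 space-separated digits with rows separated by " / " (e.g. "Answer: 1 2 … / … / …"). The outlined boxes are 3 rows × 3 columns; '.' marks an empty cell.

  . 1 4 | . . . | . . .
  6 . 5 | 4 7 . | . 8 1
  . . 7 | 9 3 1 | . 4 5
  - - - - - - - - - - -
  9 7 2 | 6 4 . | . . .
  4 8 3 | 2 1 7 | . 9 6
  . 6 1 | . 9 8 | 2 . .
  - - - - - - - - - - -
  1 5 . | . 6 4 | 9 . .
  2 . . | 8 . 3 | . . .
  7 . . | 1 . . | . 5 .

Step 1. [r2c7∈{3}] r2c7 is down to just 3 ⇒ r2c7=3.
Step 2. [r1c6∈{2,5,6}] r1c6 is the only open cell in col 6 admitting 6. So r1c6=6.
Step 3. [r8c8∈{1,6,7}] col 8 places 6 nowhere but r8c8, so r8c8=6.
Step 4. [r6c9∈{3,4,7}] r6c9 is the only open cell in row 6 admitting 4 ⇒ r6c9=4.
Step 5. [r8c9∈{7}] only 7 remains possible at r8c9 ⇒ r8c9=7.
Step 6. [r2c6∈{2}] only 2 remains possible at r2c6, so r2c6=2.
Step 7. [r9c2∈{3,4,9}] across col 2, 3 lands solely at r9c2 ⇒ r9c2=3.
Step 8. [r1c4∈{5}] r1c4 has the single candidate 5, so r1c4=5.
Step 9. [r8c7∈{1,4}] in row 8, 1 fits only at r8c7, so r8c7=1.
Step 10. [r7c3∈{8}] r7c3 is down to just 8. So r7c3=8.
Step 11. [r6c8∈{3,7}] r6c8 is the only open cell in row 6 admitting 7 ⇒ r6c8=7.
Step 12. [r8c3∈{9}] r8c3's peers cover all but 9. So r8c3=9.
Step 13. [r1c8∈{2}] r1c8's peers cover all but 2, so r1c8=2.
Step 14. [r7c9∈{2,3}] r7c9 is the only open cell in row 7 admitting 2, so r7c9=2.
Step 15. [r4c9∈{3,8}] in col 9, 3 fits only at r4c9, so r4c9=3.
Step 16. [r4c7∈{5,8}] r4c7 is the only open cell in row 4 admitting 8 ⇒ r4c7=8.
Step 17. [r1c5∈{8}] r1c5 is down to just 8 ⇒ r1c5=8.
Step 18. [r1c7∈{7}] only 7 remains possible at r1c7, so r1c7=7.
Step 19. [r4c6∈{5}] r4c6's peers cover all but 5. So r4c6=5.
Step 20. [r9c3∈{6}] nothing but 6 survives at r9c3 ⇒ r9c3=6.
Step 21. [r5c7∈{5}] only 5 remains possible at r5c7 ⇒ r5c7=5.
Step 22. [r9c5∈{2}] r9c5 is down to just 2, so r9c5=2.
Step 23. [r7c8∈{3}] r7c8's peers cover all but 3, so r7c8=3.
Step 24. [r7c4∈{7}] r7c4 is down to just 7. So r7c4=7.
Step 25. [r3c1∈{8}] r3c1's peers cover all but 8, so r3c1=8.
Step 26. [r8c5∈{5}] nothing but 5 survives at r8c5 ⇒ r8c5=5.
Step 27. [r3c2∈{2}] nothing but 2 survives at r3c2 ⇒ r3c2=2.
Step 28. [r6c1∈{5}] r6c1 has the single candidate 5. So r6c1=5.
Step 29. [r6c4∈{3}] r6c4's peers cover all but 3. So r6c4=3.
Step 30. [r1c1∈{3}] r1c1's peers cover all but 3 ⇒ r1c1=3.
Step 31. [r9c6∈{9}] nothing but 9 survives at r9c6. So r9c6=9.
Step 32. [r2c2∈{9}] nothing but 9 survives at r2c2 ⇒ r2c2=9.
Step 33. [r8c2∈{4}] r8c2's peers cover all but 4 ⇒ r8c2=4.
Step 34. [r4c8∈{1}] only 1 remains possible at r4c8 ⇒ r4c8=1.
Step 35. [r1c9∈{9}] r1c9's peers cover all but 9. So r1c9=9.
Step 36. [r9c7∈{4}] r9c7 has the single candidate 4 ⇒ r9c7=4.
Step 37. [r9c9∈{8}] r9c9's peers cover all but 8 ⇒ r9c9=8.
Step 38. [r3c7∈{6}] only 6 remains possible at r3c7. So r3c7=6.

Answer: 3 1 4 5 8 6 7 2 9 / 6 9 5 4 7 2 3 8 1 / 8 2 7 9 3 1 6 4 5 / 9 7 2 6 4 5 8 1 3 / 4 8 3 2 1 7 5 9 6 / 5 6 1 3 9 8 2 7 4 / 1 5 8 7 6 4 9 3 2 / 2 4 9 8 5 3 1 6 7 / 7 3 6 1 2 9 4 5 8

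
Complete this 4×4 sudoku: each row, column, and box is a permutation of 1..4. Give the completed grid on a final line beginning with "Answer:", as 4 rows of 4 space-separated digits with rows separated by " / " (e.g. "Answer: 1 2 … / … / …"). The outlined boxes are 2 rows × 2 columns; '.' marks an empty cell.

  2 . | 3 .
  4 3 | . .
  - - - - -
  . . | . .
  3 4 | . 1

Step 1. [r4c3∈{2}] r4c3's peers cover all but 2. So r4c3=2.
Step 2. [r3c4∈{3,4}] in row 3, 3 fits only at r3c4 ⇒ r3c4=3.
Step 3. [r3c2∈{1,2}] row 3 places 2 nowhere but r3c2, so r3c2=2.
Step 4. [r1c2∈{1}] r1c2's peers cover all but 1. So r1c2=1.
Step 5. [r2c3∈{1}] r2c3 is down to just 1, so r2c3=1.
Step 6. [r2c4∈{2}] r2c4's peers cover all but 2, so r2c4=2.
Step 7. [r1c4∈{4}] r1c4 is down to just 4, so r1c4=4.
Step 8. [r3c3∈{4}] only 4 remains possible at r3c3, so r3c3=4.
Step 9. [r3c1∈{1}] r3c1's peers cover all but 1 ⇒ r3c1=1.

Answer: 2 1 3 4 / 4 3 1 2 / 1 2 4 3 / 3 4 2 1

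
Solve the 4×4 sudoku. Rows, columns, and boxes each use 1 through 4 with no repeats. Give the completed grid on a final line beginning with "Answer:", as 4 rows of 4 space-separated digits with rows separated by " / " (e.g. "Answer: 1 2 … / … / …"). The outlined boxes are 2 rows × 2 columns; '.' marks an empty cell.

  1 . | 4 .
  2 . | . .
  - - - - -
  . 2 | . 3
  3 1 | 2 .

Step 1. [r2c3∈{1,3}] r2c3 is the only open cell in col 3 admitting 3 ⇒ r2c3=3.
Step 2. [r1c4∈{2}] only 2 remains possible at r1c4 ⇒ r1c4=2.
Step 3. [r2c2∈{4}] only 4 remains possible at r2c2 ⇒ r2c2=4.
Step 4. [r2c4∈{1}] nothing but 1 survives at r2c4. So r2c4=1.
Step 5. [r3c3∈{1}] only 1 remains possible at r3c3 ⇒ r3c3=1.
Step 6. [r1c2∈{3}] r1c2 has the single candidate 3, so r1c2=3.
Step 7. [r3c1∈{4}] r3c1 is down to just 4, so r3c1=4.
Step 8. [r4c4∈{4}] r4c4 has the single candidate 4, so r4c4=4.

Answer: 1 3 4 2 / 2 4 3 1 / 4 2 1 3 / 3 1 2 4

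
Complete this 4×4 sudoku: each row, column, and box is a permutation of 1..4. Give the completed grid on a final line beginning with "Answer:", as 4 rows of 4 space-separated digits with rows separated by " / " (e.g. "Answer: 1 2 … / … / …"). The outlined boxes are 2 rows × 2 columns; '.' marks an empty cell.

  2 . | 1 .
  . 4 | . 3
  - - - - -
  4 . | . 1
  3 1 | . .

Step 1. [r4c4∈{2,4}] r4c4 is the only open cell in col 4 admitting 2. So r4c4=2.
Step 2. [r1c2∈{3}] r1c2 is down to just 3 ⇒ r1c2=3.
Step 3. [r1c4∈{4}] nothing but 4 survives at r1c4, so r1c4=4.
Step 4. [r3c2∈{2}] r3c2 has the single candidate 2 ⇒ r3c2=2.
Step 5. [r3c3∈{3}] r3c3 is down to just 3. So r3c3=3.
Step 6. [r4c3∈{4}] r4c3 is down to just 4, so r4c3=4.
Step 7. [r2c3∈{2}] r2c3 has the single candidate 2, so r2c3=2.
Step 8. [r2c1∈{1}] r2c1 has the single candidate 1 ⇒ r2c1=1.

Answer: 2 3 1 4 / 1 4 2 3 / 4 2 3 1 / 3 1 4 2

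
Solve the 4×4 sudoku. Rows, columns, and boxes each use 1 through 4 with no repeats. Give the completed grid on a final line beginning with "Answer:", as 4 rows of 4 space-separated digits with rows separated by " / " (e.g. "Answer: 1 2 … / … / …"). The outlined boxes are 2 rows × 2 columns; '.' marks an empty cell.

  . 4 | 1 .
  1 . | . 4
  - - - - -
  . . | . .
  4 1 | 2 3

Step 1. [r2c2∈{2,3}] in row 2, 2 fits only at r2c2 ⇒ r2c2=2.
Step 2. [r3c2∈{3}] r3c2's peers cover all but 3, so r3c2=3.
Step 3. [r2c3∈{3}] nothing but 3 survives at r2c3. So r2c3=3.
Step 4. [r1c1∈{3}] r1c1 has the single candidate 3, so r1c1=3.
Step 5. [r3c3∈{4}] only 4 remains possible at r3c3, so r3c3=4.
Step 6. [r3c1∈{2}] r3c1 is down to just 2, so r3c1=2.
Step 7. [r1c4∈{2}] r1c4's peers cover all but 2 ⇒ r1c4=2.
Step 8. [r3c4∈{1}] nothing but 1 survives at r3c4. So r3c4=1.

Answer: 3 4 1 2 / 1 2 3 4 / 2 3 4 1 / 4 1 2 3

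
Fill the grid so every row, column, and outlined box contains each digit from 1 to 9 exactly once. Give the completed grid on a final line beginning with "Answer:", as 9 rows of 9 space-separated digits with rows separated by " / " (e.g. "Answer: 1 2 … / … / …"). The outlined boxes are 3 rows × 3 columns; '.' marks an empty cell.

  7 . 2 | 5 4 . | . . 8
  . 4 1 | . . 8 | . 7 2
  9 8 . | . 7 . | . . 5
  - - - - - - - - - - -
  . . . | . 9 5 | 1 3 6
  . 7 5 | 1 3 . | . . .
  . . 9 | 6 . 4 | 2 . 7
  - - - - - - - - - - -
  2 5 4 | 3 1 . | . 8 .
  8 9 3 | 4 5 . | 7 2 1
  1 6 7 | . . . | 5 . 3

Step 1. [r7c7∈{6,9}] in box 9, 6 fits only at r7c7. So r7c7=6.
Step 2. [r5c9∈{4,9}] 4 has one home in col 9: r5c9, so r5c9=4.
Step 3. [r1c2∈{3}] r1c2 is down to just 3, so r1c2=3.
Step 4. [r3c6∈{1,2,3,6}] col 6 places 3 nowhere but r3c6. So r3c6=3.
Step 5. [r1c7∈{9}] only 9 remains possible at r1c7 ⇒ r1c7=9.
Step 6. [r3c8∈{1,4,6}] in row 3, 1 fits only at r3c8. So r3c8=1.
Step 7. [r9c5∈{2,8}] 2 has one home in col 5: r9c5. So r9c5=2.
Step 8. [r9c6∈{9}] r9c6 is down to just 9, so r9c6=9.
Step 9. [r2c5∈{6}] r2c5 has the single candidate 6. So r2c5=6.
Step 10. [r4c4∈{2,7,8}] across row 4, 7 lands solely at r4c4. So r4c4=7.
Step 11. [r4c3∈{8}] r4c3 has the single candidate 8, so r4c3=8.
Step 12. [r4c2∈{2}] nothing but 2 survives at r4c2 ⇒ r4c2=2.
Step 13. [r7c9∈{9}] only 9 remains possible at r7c9. So r7c9=9.
Step 14. [r6c2∈{1}] r6c2 has the single candidate 1, so r6c2=1.
Step 15. [r7c6∈{7}] r7c6 has the single candidate 7 ⇒ r7c6=7.
Step 16. [r5c7∈{8}] r5c7 is down to just 8 ⇒ r5c7=8.
Step 17. [r1c6∈{1}] nothing but 1 survives at r1c6. So r1c6=1.
Step 18. [r1c8∈{6}] only 6 remains possible at r1c8. So r1c8=6.
Step 19. [r2c7∈{3}] only 3 remains possible at r2c7, so r2c7=3.
Step 20. [r3c7∈{4}] r3c7 is down to just 4 ⇒ r3c7=4.
Step 21. [r8c6∈{6}] r8c6's peers cover all but 6. So r8c6=6.
Step 22. [r3c4∈{2}] only 2 remains possible at r3c4. So r3c4=2.
Step 23. [r4c1∈{4}] only 4 remains possible at r4c1, so r4c1=4.
Step 24. [r6c5∈{8}] only 8 remains possible at r6c5. So r6c5=8.
Step 25. [r2c4∈{9}] r2c4's peers cover all but 9, so r2c4=9.
Step 26. [r2c1∈{5}] r2c1's peers cover all but 5, so r2c1=5.
Step 27. [r6c1∈{3}] only 3 remains possible at r6c1 ⇒ r6c1=3.
Step 28. [r9c4∈{8}] r9c4 has the single candidate 8 ⇒ r9c4=8.
Step 29. [r6c8∈{5}] r6c8's peers cover all but 5, so r6c8=5.
Step 30. [r3c3∈{6}] only 6 remains possible at r3c3 ⇒ r3c3=6.
Step 31. [r9c8∈{4}] only 4 remains possible at r9c8 ⇒ r9c8=4.
Step 32. [r5c6∈{2}] r5c6's peers cover all but 2. So r5c6=2.
Step 33. [r5c1∈{6}] r5c1 has the single candidate 6. So r5c1=6.
Step 34. [r5c8∈{9}] r5c8's peers cover all but 9, so r5c8=9.

Answer: 7 3 2 5 4 1 9 6 8 / 5 4 1 9 6 8 3 7 2 / 9 8 6 2 7 3 4 1 5 / 4 2 8 7 9 5 1 3 6 / 6 7 5 1 3 2 8 9 4 / 3 1 9 6 8 4 2 5 7 / 2 5 4 3 1 7 6 8 9 / 8 9 3 4 5 6 7 2 1 / 1 6 7 8 2 9 5 4 3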